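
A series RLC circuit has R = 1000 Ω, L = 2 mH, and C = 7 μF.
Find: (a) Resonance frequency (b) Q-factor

Step 1 — Resonance condition Im(Z)=0 gives ω₀ = 1/√(LC).
Step 2 — ω₀ = 1/√(0.002·7e-06) = 8452 rad/s.
Step 3 — f₀ = ω₀/(2π) = 1345 Hz.
Step 4 — Series Q: Q = ω₀L/R = 8452·0.002/1000 = 0.0169.

(a) f₀ = 1345 Hz  (b) Q = 0.0169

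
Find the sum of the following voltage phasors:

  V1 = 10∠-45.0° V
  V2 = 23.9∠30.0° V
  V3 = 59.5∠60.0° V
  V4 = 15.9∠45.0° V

Step 1 — Convert each phasor to rectangular form:
  V1 = 10·(cos(-45.0°) + j·sin(-45.0°)) = 7.071 - j7.071 V
  V2 = 23.9·(cos(30.0°) + j·sin(30.0°)) = 20.7 + j11.95 V
  V3 = 59.5·(cos(60.0°) + j·sin(60.0°)) = 29.75 + j51.53 V
  V4 = 15.9·(cos(45.0°) + j·sin(45.0°)) = 11.24 + j11.24 V
Step 2 — Sum components: V_total = 68.76 + j67.65 V.
Step 3 — Convert to polar: |V_total| = 96.46 V, ∠V_total = 44.5°.

V_total = 96.46∠44.5° V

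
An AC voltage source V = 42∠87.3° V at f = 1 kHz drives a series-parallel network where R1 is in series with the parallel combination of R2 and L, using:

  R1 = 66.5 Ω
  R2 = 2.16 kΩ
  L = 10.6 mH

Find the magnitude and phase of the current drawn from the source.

Step 1 — Angular frequency: ω = 2π·f = 2π·1000 = 6283 rad/s.
Step 2 — Component impedances:
  R1: Z = R = 66.5 Ω
  R2: Z = R = 2160 Ω
  L: Z = jωL = j·6283·0.0106 = 0 + j66.6 Ω
Step 3 — Parallel branch: R2 || L = 1/(1/R2 + 1/L) = 2.052 + j66.54 Ω.
Step 4 — Series with R1: Z_total = R1 + (R2 || L) = 68.55 + j66.54 Ω = 95.53∠44.1° Ω.
Step 5 — Source phasor: V = 42∠87.3° V = 1.978 + j41.95 V.
Step 6 — Ohm's law: I = V / Z_total = (1.978 + j41.95) / (68.55 + j66.54) = 0.3207 + j0.3007 A.
Step 7 — Convert to polar: |I| = 0.4396 A, ∠I = 43.2°.

I = 0.4396∠43.2° A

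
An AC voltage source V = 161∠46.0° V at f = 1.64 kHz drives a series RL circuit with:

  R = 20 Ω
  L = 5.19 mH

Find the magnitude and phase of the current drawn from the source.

Step 1 — Angular frequency: ω = 2π·f = 2π·1640 = 1.03e+04 rad/s.
Step 2 — Component impedances:
  R: Z = R = 20 Ω
  L: Z = jωL = j·1.03e+04·0.00519 = 0 + j53.48 Ω
Step 3 — Series combination: Z_total = R + L = 20 + j53.48 Ω = 57.1∠69.5° Ω.
Step 4 — Source phasor: V = 161∠46.0° V = 111.8 + j115.8 V.
Step 5 — Ohm's law: I = V / Z_total = (111.8 + j115.8) / (20 + j53.48) = 2.586 - j1.124 A.
Step 6 — Convert to polar: |I| = 2.82 A, ∠I = -23.5°.

I = 2.82∠-23.5° A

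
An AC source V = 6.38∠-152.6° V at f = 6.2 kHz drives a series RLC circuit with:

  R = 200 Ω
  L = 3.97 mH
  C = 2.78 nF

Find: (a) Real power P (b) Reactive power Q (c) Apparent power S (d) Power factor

Step 1 — Angular frequency: ω = 2π·f = 2π·6200 = 3.896e+04 rad/s.
Step 2 — Component impedances:
  R: Z = R = 200 Ω
  L: Z = jωL = j·3.896e+04·0.00397 = 0 + j154.7 Ω
  C: Z = 1/(jωC) = -j/(ω·C) = 0 - j9234 Ω
Step 3 — Series combination: Z_total = R + L + C = 200 - j9079 Ω = 9081∠-88.7° Ω.
Step 4 — Source phasor: V = 6.38∠-152.6° V = -5.664 - j2.936 V.
Step 5 — Current: I = V / Z = 0.0003095 - j0.0006307 A = 0.0007025∠-63.9° A.
Step 6 — Complex power: S = V·I* = 9.871e-05 - j0.004481 VA.
Step 7 — Real power: P = Re(S) = 9.871e-05 W.
Step 8 — Reactive power: Q = Im(S) = -0.004481 VAR.
Step 9 — Apparent power: |S| = 0.004482 VA.
Step 10 — Power factor: PF = P/|S| = 0.02202 (leading).

(a) P = 9.871e-05 W  (b) Q = -0.004481 VAR  (c) S = 0.004482 VA  (d) PF = 0.02202 (leading)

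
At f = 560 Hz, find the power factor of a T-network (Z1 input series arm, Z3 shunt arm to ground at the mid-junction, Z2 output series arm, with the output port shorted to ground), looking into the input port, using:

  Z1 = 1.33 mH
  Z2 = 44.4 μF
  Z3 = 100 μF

Step 1 — Angular frequency: ω = 2π·f = 2π·560 = 3519 rad/s.
Step 2 — Component impedances:
  Z1: Z = jωL = j·3519·0.00133 = 0 + j4.68 Ω
  Z2: Z = 1/(jωC) = -j/(ω·C) = 0 - j6.401 Ω
  Z3: Z = 1/(jωC) = -j/(ω·C) = 0 - j2.842 Ω
Step 3 — With the output port shorted to ground, the output series arm Z2 runs from the junction to ground; the shunt arm Z3 also runs from the junction to ground. They appear in parallel: Z3 || Z2 = 0 - j1.968 Ω.
Step 4 — Series with input arm Z1: Z_in = Z1 + (Z3 || Z2) = 0 + j2.712 Ω = 2.712∠90.0° Ω.
Step 5 — Power factor: PF = cos(φ) = Re(Z)/|Z| = 0/2.712 = 0.
Step 6 — Type: Im(Z) = 2.712 ⇒ lagging (phase φ = 90.0°).

PF = 0 (lagging, φ = 90.0°)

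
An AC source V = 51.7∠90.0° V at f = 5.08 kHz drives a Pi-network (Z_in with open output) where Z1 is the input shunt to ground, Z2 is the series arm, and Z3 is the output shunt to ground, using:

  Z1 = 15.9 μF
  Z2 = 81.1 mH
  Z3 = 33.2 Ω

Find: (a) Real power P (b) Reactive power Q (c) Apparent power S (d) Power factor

Step 1 — Angular frequency: ω = 2π·f = 2π·5080 = 3.192e+04 rad/s.
Step 2 — Component impedances:
  Z1: Z = 1/(jωC) = -j/(ω·C) = 0 - j1.97 Ω
  Z2: Z = jωL = j·3.192e+04·0.0811 = 0 + j2589 Ω
  Z3: Z = R = 33.2 Ω
Step 3 — With open output, the series arm Z2 and the output shunt Z3 appear in series to ground: Z2 + Z3 = 33.2 + j2589 Ω.
Step 4 — Parallel with input shunt Z1: Z_in = Z1 || (Z2 + Z3) = 1.926e-05 - j1.972 Ω = 1.972∠-90.0° Ω.
Step 5 — Source phasor: V = 51.7∠90.0° V = 0 + j51.7 V.
Step 6 — Current: I = V / Z = -26.22 + j0.0002561 A = 26.22∠180.0° A.
Step 7 — Complex power: S = V·I* = 0.01324 - j1355 VA.
Step 8 — Real power: P = Re(S) = 0.01324 W.
Step 9 — Reactive power: Q = Im(S) = -1355 VAR.
Step 10 — Apparent power: |S| = 1355 VA.
Step 11 — Power factor: PF = P/|S| = 9.768e-06 (leading).

(a) P = 0.01324 W  (b) Q = -1355 VAR  (c) S = 1355 VA  (d) PF = 9.768e-06 (leading)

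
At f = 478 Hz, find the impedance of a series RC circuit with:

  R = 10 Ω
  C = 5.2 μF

Step 1 — Angular frequency: ω = 2π·f = 2π·478 = 3003 rad/s.
Step 2 — Component impedances:
  R: Z = R = 10 Ω
  C: Z = 1/(jωC) = -j/(ω·C) = 0 - j64.03 Ω
Step 3 — Series combination: Z_total = R + C = 10 - j64.03 Ω = 64.81∠-81.1° Ω.

Z = 10 - j64.03 Ω = 64.81∠-81.1° Ω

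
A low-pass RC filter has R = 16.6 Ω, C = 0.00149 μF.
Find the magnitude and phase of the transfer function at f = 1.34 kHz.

Step 1 — Angular frequency: ω = 2π·1340 = 8419 rad/s.
Step 2 — Transfer function: H(jω) = 1/(1 + jωRC).
Step 3 — Denominator: 1 + jωRC = 1 + j·8419·16.6·1.49e-09 = 1 + j0.0002082.
Step 4 — H = 1 - j0.0002082.
Step 5 — Magnitude: |H| = 1 (-0.0 dB); phase: φ = -0.0°.

|H| = 1 (-0.0 dB), φ = -0.0°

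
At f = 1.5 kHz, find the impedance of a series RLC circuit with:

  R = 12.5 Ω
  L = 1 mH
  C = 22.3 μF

Step 1 — Angular frequency: ω = 2π·f = 2π·1500 = 9425 rad/s.
Step 2 — Component impedances:
  R: Z = R = 12.5 Ω
  L: Z = jωL = j·9425·0.001 = 0 + j9.425 Ω
  C: Z = 1/(jωC) = -j/(ω·C) = 0 - j4.758 Ω
Step 3 — Series combination: Z_total = R + L + C = 12.5 + j4.667 Ω = 13.34∠20.5° Ω.

Z = 12.5 + j4.667 Ω = 13.34∠20.5° Ω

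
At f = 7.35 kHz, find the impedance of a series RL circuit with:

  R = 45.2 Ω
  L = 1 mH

Step 1 — Angular frequency: ω = 2π·f = 2π·7350 = 4.618e+04 rad/s.
Step 2 — Component impedances:
  R: Z = R = 45.2 Ω
  L: Z = jωL = j·4.618e+04·0.001 = 0 + j46.18 Ω
Step 3 — Series combination: Z_total = R + L = 45.2 + j46.18 Ω = 64.62∠45.6° Ω.

Z = 45.2 + j46.18 Ω = 64.62∠45.6° Ω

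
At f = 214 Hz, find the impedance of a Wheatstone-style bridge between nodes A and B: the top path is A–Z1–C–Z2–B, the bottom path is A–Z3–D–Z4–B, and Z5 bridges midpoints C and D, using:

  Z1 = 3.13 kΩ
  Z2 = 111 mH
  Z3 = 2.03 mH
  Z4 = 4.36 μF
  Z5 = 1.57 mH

Step 1 — Angular frequency: ω = 2π·f = 2π·214 = 1345 rad/s.
Step 2 — Component impedances:
  Z1: Z = R = 3130 Ω
  Z2: Z = jωL = j·1345·0.111 = 0 + j149.3 Ω
  Z3: Z = jωL = j·1345·0.00203 = 0 + j2.73 Ω
  Z4: Z = 1/(jωC) = -j/(ω·C) = 0 - j170.6 Ω
  Z5: Z = jωL = j·1345·0.00157 = 0 + j2.111 Ω
Step 3 — Bridge requires nodal analysis (the Z5 bridge couples midpoints C and D, so the two paths cannot be reduced to a simple series/parallel combination). Setting node B to ground and injecting 1 A at node A, the 3-node admittance system at A, C, D solves to V_A = Z_AB = 0.1473 + j1346 Ω = 1346∠90.0° Ω.

Z = 0.1473 + j1346 Ω = 1346∠90.0° Ω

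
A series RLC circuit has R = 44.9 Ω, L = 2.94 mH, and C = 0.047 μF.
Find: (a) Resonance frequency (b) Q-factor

Step 1 — Resonance condition Im(Z)=0 gives ω₀ = 1/√(LC).
Step 2 — ω₀ = 1/√(0.00294·4.7e-08) = 8.507e+04 rad/s.
Step 3 — f₀ = ω₀/(2π) = 1.354e+04 Hz.
Step 4 — Series Q: Q = ω₀L/R = 8.507e+04·0.00294/44.9 = 5.57.

(a) f₀ = 1.354e+04 Hz  (b) Q = 5.57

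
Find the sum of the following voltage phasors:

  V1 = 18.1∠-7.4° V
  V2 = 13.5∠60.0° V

Step 1 — Convert each phasor to rectangular form:
  V1 = 18.1·(cos(-7.4°) + j·sin(-7.4°)) = 17.95 - j2.331 V
  V2 = 13.5·(cos(60.0°) + j·sin(60.0°)) = 6.75 + j11.69 V
Step 2 — Sum components: V_total = 24.7 + j9.36 V.
Step 3 — Convert to polar: |V_total| = 26.41 V, ∠V_total = 20.8°.

V_total = 26.41∠20.8° V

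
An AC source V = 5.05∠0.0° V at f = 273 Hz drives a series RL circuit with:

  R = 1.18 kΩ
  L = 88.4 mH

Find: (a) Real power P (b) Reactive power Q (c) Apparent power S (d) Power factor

Step 1 — Angular frequency: ω = 2π·f = 2π·273 = 1715 rad/s.
Step 2 — Component impedances:
  R: Z = R = 1180 Ω
  L: Z = jωL = j·1715·0.0884 = 0 + j151.6 Ω
Step 3 — Series combination: Z_total = R + L = 1180 + j151.6 Ω = 1190∠7.3° Ω.
Step 4 — Source phasor: V = 5.05∠0.0° V = 5.05 V.
Step 5 — Current: I = V / Z = 0.00421 - j0.000541 A = 0.004245∠-7.3° A.
Step 6 — Complex power: S = V·I* = 0.02126 + j0.002732 VA.
Step 7 — Real power: P = Re(S) = 0.02126 W.
Step 8 — Reactive power: Q = Im(S) = 0.002732 VAR.
Step 9 — Apparent power: |S| = 0.02144 VA.
Step 10 — Power factor: PF = P/|S| = 0.9918 (lagging).

(a) P = 0.02126 W  (b) Q = 0.002732 VAR  (c) S = 0.02144 VA  (d) PF = 0.9918 (lagging)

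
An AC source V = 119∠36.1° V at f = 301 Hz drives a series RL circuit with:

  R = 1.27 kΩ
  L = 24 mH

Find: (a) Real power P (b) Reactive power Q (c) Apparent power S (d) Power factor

Step 1 — Angular frequency: ω = 2π·f = 2π·301 = 1891 rad/s.
Step 2 — Component impedances:
  R: Z = R = 1270 Ω
  L: Z = jωL = j·1891·0.024 = 0 + j45.39 Ω
Step 3 — Series combination: Z_total = R + L = 1270 + j45.39 Ω = 1271∠2.0° Ω.
Step 4 — Source phasor: V = 119∠36.1° V = 96.15 + j70.11 V.
Step 5 — Current: I = V / Z = 0.07758 + j0.05244 A = 0.09364∠34.1° A.
Step 6 — Complex power: S = V·I* = 11.14 + j0.398 VA.
Step 7 — Real power: P = Re(S) = 11.14 W.
Step 8 — Reactive power: Q = Im(S) = 0.398 VAR.
Step 9 — Apparent power: |S| = 11.14 VA.
Step 10 — Power factor: PF = P/|S| = 0.9994 (lagging).

(a) P = 11.14 W  (b) Q = 0.398 VAR  (c) S = 11.14 VA  (d) PF = 0.9994 (lagging)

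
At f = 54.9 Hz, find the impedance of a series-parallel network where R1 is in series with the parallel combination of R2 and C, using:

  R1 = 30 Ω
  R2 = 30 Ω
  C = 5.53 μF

Step 1 — Angular frequency: ω = 2π·f = 2π·54.9 = 344.9 rad/s.
Step 2 — Component impedances:
  R1: Z = R = 30 Ω
  R2: Z = R = 30 Ω
  C: Z = 1/(jωC) = -j/(ω·C) = 0 - j524.2 Ω
Step 3 — Parallel branch: R2 || C = 1/(1/R2 + 1/C) = 29.9 - j1.711 Ω.
Step 4 — Series with R1: Z_total = R1 + (R2 || C) = 59.9 - j1.711 Ω = 59.93∠-1.6° Ω.

Z = 59.9 - j1.711 Ω = 59.93∠-1.6° Ω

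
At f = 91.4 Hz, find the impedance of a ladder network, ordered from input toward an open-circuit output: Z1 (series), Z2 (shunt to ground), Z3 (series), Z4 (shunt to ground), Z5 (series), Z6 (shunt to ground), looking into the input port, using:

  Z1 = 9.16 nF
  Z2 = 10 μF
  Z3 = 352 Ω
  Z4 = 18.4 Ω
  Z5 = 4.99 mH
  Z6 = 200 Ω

Step 1 — Angular frequency: ω = 2π·f = 2π·91.4 = 574.3 rad/s.
Step 2 — Component impedances:
  Z1: Z = 1/(jωC) = -j/(ω·C) = 0 - j1.901e+05 Ω
  Z2: Z = 1/(jωC) = -j/(ω·C) = 0 - j174.1 Ω
  Z3: Z = R = 352 Ω
  Z4: Z = R = 18.4 Ω
  Z5: Z = jωL = j·574.3·0.00499 = 0 + j2.866 Ω
  Z6: Z = R = 200 Ω
Step 3 — Ladder network (open output): work backward from the far end, alternating series and parallel combinations. Z_in = 67.23 - j1.902e+05 Ω = 1.902e+05∠-90.0° Ω.

Z = 67.23 - j1.902e+05 Ω = 1.902e+05∠-90.0° Ω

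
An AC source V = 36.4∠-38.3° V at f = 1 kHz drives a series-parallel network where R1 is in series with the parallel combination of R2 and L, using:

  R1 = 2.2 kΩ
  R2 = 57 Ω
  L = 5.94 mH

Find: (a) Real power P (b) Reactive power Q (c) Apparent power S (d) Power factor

Step 1 — Angular frequency: ω = 2π·f = 2π·1000 = 6283 rad/s.
Step 2 — Component impedances:
  R1: Z = R = 2200 Ω
  R2: Z = R = 57 Ω
  L: Z = jωL = j·6283·0.00594 = 0 + j37.32 Ω
Step 3 — Parallel branch: R2 || L = 1/(1/R2 + 1/L) = 17.1 + j26.12 Ω.
Step 4 — Series with R1: Z_total = R1 + (R2 || L) = 2217 + j26.12 Ω = 2217∠0.7° Ω.
Step 5 — Source phasor: V = 36.4∠-38.3° V = 28.57 - j22.56 V.
Step 6 — Current: I = V / Z = 0.01276 - j0.01033 A = 0.01642∠-39.0° A.
Step 7 — Complex power: S = V·I* = 0.5975 + j0.00704 VA.
Step 8 — Real power: P = Re(S) = 0.5975 W.
Step 9 — Reactive power: Q = Im(S) = 0.00704 VAR.
Step 10 — Apparent power: |S| = 0.5976 VA.
Step 11 — Power factor: PF = P/|S| = 0.9999 (lagging).

(a) P = 0.5975 W  (b) Q = 0.00704 VAR  (c) S = 0.5976 VA  (d) PF = 0.9999 (lagging)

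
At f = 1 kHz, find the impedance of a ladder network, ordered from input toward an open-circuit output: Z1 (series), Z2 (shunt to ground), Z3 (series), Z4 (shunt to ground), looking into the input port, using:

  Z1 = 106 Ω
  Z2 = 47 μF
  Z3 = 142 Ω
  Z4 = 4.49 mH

Step 1 — Angular frequency: ω = 2π·f = 2π·1000 = 6283 rad/s.
Step 2 — Component impedances:
  Z1: Z = R = 106 Ω
  Z2: Z = 1/(jωC) = -j/(ω·C) = 0 - j3.386 Ω
  Z3: Z = R = 142 Ω
  Z4: Z = jωL = j·6283·0.00449 = 0 + j28.21 Ω
Step 3 — Ladder network (open output): work backward from the far end, alternating series and parallel combinations. Z_in = 106.1 - j3.4 Ω = 106.1∠-1.8° Ω.

Z = 106.1 - j3.4 Ω = 106.1∠-1.8° Ω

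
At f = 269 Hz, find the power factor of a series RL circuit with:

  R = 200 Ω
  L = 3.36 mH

Step 1 — Angular frequency: ω = 2π·f = 2π·269 = 1690 rad/s.
Step 2 — Component impedances:
  R: Z = R = 200 Ω
  L: Z = jωL = j·1690·0.00336 = 0 + j5.679 Ω
Step 3 — Series combination: Z_total = R + L = 200 + j5.679 Ω = 200.1∠1.6° Ω.
Step 4 — Power factor: PF = cos(φ) = Re(Z)/|Z| = 200/200.08 = 0.9996.
Step 5 — Type: Im(Z) = 5.679 ⇒ lagging (phase φ = 1.6°).

PF = 0.9996 (lagging, φ = 1.6°)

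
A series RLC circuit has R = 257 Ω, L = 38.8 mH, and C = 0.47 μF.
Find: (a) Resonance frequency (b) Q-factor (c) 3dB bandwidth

Step 1 — Resonance: ω₀ = 1/√(LC) = 1/√(0.0388·4.7e-07) = 7405 rad/s.
Step 2 — f₀ = ω₀/(2π) = 1179 Hz.
Step 3 — Series Q: Q = ω₀L/R = 7405·0.0388/257 = 1.118.
Step 4 — Bandwidth: Δω = ω₀/Q = 6624 rad/s; BW = Δω/(2π) = 1054 Hz.

(a) f₀ = 1179 Hz  (b) Q = 1.118  (c) BW = 1054 Hz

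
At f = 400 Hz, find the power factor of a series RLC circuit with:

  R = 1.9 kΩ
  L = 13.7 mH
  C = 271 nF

Step 1 — Angular frequency: ω = 2π·f = 2π·400 = 2513 rad/s.
Step 2 — Component impedances:
  R: Z = R = 1900 Ω
  L: Z = jωL = j·2513·0.0137 = 0 + j34.43 Ω
  C: Z = 1/(jωC) = -j/(ω·C) = 0 - j1468 Ω
Step 3 — Series combination: Z_total = R + L + C = 1900 - j1434 Ω = 2380∠-37.0° Ω.
Step 4 — Power factor: PF = cos(φ) = Re(Z)/|Z| = 1900/2380.3 = 0.7982.
Step 5 — Type: Im(Z) = -1434 ⇒ leading (phase φ = -37.0°).

PF = 0.7982 (leading, φ = -37.0°)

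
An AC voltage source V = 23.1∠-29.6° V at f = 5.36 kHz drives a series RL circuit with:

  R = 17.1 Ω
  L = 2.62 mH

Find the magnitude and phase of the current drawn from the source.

Step 1 — Angular frequency: ω = 2π·f = 2π·5360 = 3.368e+04 rad/s.
Step 2 — Component impedances:
  R: Z = R = 17.1 Ω
  L: Z = jωL = j·3.368e+04·0.00262 = 0 + j88.24 Ω
Step 3 — Series combination: Z_total = R + L = 17.1 + j88.24 Ω = 89.88∠79.0° Ω.
Step 4 — Source phasor: V = 23.1∠-29.6° V = 20.09 - j11.41 V.
Step 5 — Ohm's law: I = V / Z_total = (20.09 - j11.41) / (17.1 + j88.24) = -0.08211 - j0.2435 A.
Step 6 — Convert to polar: |I| = 0.257 A, ∠I = -108.6°.

I = 0.257∠-108.6° A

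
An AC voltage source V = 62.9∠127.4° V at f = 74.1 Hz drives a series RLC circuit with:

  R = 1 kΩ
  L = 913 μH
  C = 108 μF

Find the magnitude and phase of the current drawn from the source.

Step 1 — Angular frequency: ω = 2π·f = 2π·74.1 = 465.6 rad/s.
Step 2 — Component impedances:
  R: Z = R = 1000 Ω
  L: Z = jωL = j·465.6·0.000913 = 0 + j0.4251 Ω
  C: Z = 1/(jωC) = -j/(ω·C) = 0 - j19.89 Ω
Step 3 — Series combination: Z_total = R + L + C = 1000 - j19.46 Ω = 1000∠-1.1° Ω.
Step 4 — Source phasor: V = 62.9∠127.4° V = -38.2 + j49.97 V.
Step 5 — Ohm's law: I = V / Z_total = (-38.2 + j49.97) / (1000 - j19.46) = -0.03916 + j0.04921 A.
Step 6 — Convert to polar: |I| = 0.06289 A, ∠I = 128.5°.

I = 0.06289∠128.5° A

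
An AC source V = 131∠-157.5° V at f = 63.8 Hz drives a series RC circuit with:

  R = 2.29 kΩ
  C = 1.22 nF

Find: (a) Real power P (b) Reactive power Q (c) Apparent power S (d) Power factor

Step 1 — Angular frequency: ω = 2π·f = 2π·63.8 = 400.9 rad/s.
Step 2 — Component impedances:
  R: Z = R = 2290 Ω
  C: Z = 1/(jωC) = -j/(ω·C) = 0 - j2.045e+06 Ω
Step 3 — Series combination: Z_total = R + C = 2290 - j2.045e+06 Ω = 2.045e+06∠-89.9° Ω.
Step 4 — Source phasor: V = 131∠-157.5° V = -121 - j50.13 V.
Step 5 — Current: I = V / Z = 2.445e-05 - j5.922e-05 A = 6.407e-05∠-67.6° A.
Step 6 — Complex power: S = V·I* = 9.399e-06 - j0.008393 VA.
Step 7 — Real power: P = Re(S) = 9.399e-06 W.
Step 8 — Reactive power: Q = Im(S) = -0.008393 VAR.
Step 9 — Apparent power: |S| = 0.008393 VA.
Step 10 — Power factor: PF = P/|S| = 0.00112 (leading).

(a) P = 9.399e-06 W  (b) Q = -0.008393 VAR  (c) S = 0.008393 VA  (d) PF = 0.00112 (leading)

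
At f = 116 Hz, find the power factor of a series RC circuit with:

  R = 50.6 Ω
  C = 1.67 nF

Step 1 — Angular frequency: ω = 2π·f = 2π·116 = 728.8 rad/s.
Step 2 — Component impedances:
  R: Z = R = 50.6 Ω
  C: Z = 1/(jωC) = -j/(ω·C) = 0 - j8.216e+05 Ω
Step 3 — Series combination: Z_total = R + C = 50.6 - j8.216e+05 Ω = 8.216e+05∠-90.0° Ω.
Step 4 — Power factor: PF = cos(φ) = Re(Z)/|Z| = 50.6/8.216e+05 = 6.159e-05.
Step 5 — Type: Im(Z) = -8.216e+05 ⇒ leading (phase φ = -90.0°).

PF = 6.159e-05 (leading, φ = -90.0°)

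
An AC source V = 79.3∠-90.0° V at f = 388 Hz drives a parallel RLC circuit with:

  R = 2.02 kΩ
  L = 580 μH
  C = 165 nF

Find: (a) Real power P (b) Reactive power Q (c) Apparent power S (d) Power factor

Step 1 — Angular frequency: ω = 2π·f = 2π·388 = 2438 rad/s.
Step 2 — Component impedances:
  R: Z = R = 2020 Ω
  L: Z = jωL = j·2438·0.00058 = 0 + j1.414 Ω
  C: Z = 1/(jωC) = -j/(ω·C) = 0 - j2486 Ω
Step 3 — Parallel combination: 1/Z_total = 1/R + 1/L + 1/C; Z_total = 0.0009909 + j1.415 Ω = 1.415∠90.0° Ω.
Step 4 — Source phasor: V = 79.3∠-90.0° V = 0 - j79.3 V.
Step 5 — Current: I = V / Z = -56.05 - j0.03926 A = 56.05∠-180.0° A.
Step 6 — Complex power: S = V·I* = 3.113 + j4445 VA.
Step 7 — Real power: P = Re(S) = 3.113 W.
Step 8 — Reactive power: Q = Im(S) = 4445 VAR.
Step 9 — Apparent power: |S| = 4445 VA.
Step 10 — Power factor: PF = P/|S| = 0.0007004 (lagging).

(a) P = 3.113 W  (b) Q = 4445 VAR  (c) S = 4445 VA  (d) PF = 0.0007004 (lagging)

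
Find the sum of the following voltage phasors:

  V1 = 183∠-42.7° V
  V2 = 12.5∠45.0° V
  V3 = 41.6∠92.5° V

Step 1 — Convert each phasor to rectangular form:
  V1 = 183·(cos(-42.7°) + j·sin(-42.7°)) = 134.5 - j124.1 V
  V2 = 12.5·(cos(45.0°) + j·sin(45.0°)) = 8.839 + j8.839 V
  V3 = 41.6·(cos(92.5°) + j·sin(92.5°)) = -1.815 + j41.56 V
Step 2 — Sum components: V_total = 141.5 - j73.7 V.
Step 3 — Convert to polar: |V_total| = 159.6 V, ∠V_total = -27.5°.

V_total = 159.6∠-27.5° V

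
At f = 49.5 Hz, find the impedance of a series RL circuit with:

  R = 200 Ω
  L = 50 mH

Step 1 — Angular frequency: ω = 2π·f = 2π·49.5 = 311 rad/s.
Step 2 — Component impedances:
  R: Z = R = 200 Ω
  L: Z = jωL = j·311·0.05 = 0 + j15.55 Ω
Step 3 — Series combination: Z_total = R + L = 200 + j15.55 Ω = 200.6∠4.4° Ω.

Z = 200 + j15.55 Ω = 200.6∠4.4° Ω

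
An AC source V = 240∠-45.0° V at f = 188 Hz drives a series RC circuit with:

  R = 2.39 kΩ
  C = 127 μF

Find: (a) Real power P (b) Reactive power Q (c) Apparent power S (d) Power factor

Step 1 — Angular frequency: ω = 2π·f = 2π·188 = 1181 rad/s.
Step 2 — Component impedances:
  R: Z = R = 2390 Ω
  C: Z = 1/(jωC) = -j/(ω·C) = 0 - j6.666 Ω
Step 3 — Series combination: Z_total = R + C = 2390 - j6.666 Ω = 2390∠-0.2° Ω.
Step 4 — Source phasor: V = 240∠-45.0° V = 169.7 - j169.7 V.
Step 5 — Current: I = V / Z = 0.0712 - j0.07081 A = 0.1004∠-44.8° A.
Step 6 — Complex power: S = V·I* = 24.1 - j0.06722 VA.
Step 7 — Real power: P = Re(S) = 24.1 W.
Step 8 — Reactive power: Q = Im(S) = -0.06722 VAR.
Step 9 — Apparent power: |S| = 24.1 VA.
Step 10 — Power factor: PF = P/|S| = 1 (leading).

(a) P = 24.1 W  (b) Q = -0.06722 VAR  (c) S = 24.1 VA  (d) PF = 1 (leading)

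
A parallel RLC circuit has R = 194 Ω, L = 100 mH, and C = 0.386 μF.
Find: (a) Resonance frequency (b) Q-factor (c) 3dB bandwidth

Step 1 — Resonance: ω₀ = 1/√(LC) = 1/√(0.1·3.86e-07) = 5090 rad/s.
Step 2 — f₀ = ω₀/(2π) = 810.1 Hz.
Step 3 — Parallel Q: Q = R/(ω₀L) = 194/(5090·0.1) = 0.3811.
Step 4 — Bandwidth: Δω = ω₀/Q = 1.335e+04 rad/s; BW = Δω/(2π) = 2125 Hz.

(a) f₀ = 810.1 Hz  (b) Q = 0.3811  (c) BW = 2125 Hz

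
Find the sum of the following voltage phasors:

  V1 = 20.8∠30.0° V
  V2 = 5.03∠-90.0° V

Step 1 — Convert each phasor to rectangular form:
  V1 = 20.8·(cos(30.0°) + j·sin(30.0°)) = 18.01 + j10.4 V
  V2 = 5.03·(cos(-90.0°) + j·sin(-90.0°)) = 0 - j5.03 V
Step 2 — Sum components: V_total = 18.01 + j5.37 V.
Step 3 — Convert to polar: |V_total| = 18.8 V, ∠V_total = 16.6°.

V_total = 18.8∠16.6° V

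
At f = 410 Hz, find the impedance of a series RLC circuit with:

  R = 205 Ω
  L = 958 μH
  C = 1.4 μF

Step 1 — Angular frequency: ω = 2π·f = 2π·410 = 2576 rad/s.
Step 2 — Component impedances:
  R: Z = R = 205 Ω
  L: Z = jωL = j·2576·0.000958 = 0 + j2.468 Ω
  C: Z = 1/(jωC) = -j/(ω·C) = 0 - j277.3 Ω
Step 3 — Series combination: Z_total = R + L + C = 205 - j274.8 Ω = 342.8∠-53.3° Ω.

Z = 205 - j274.8 Ω = 342.8∠-53.3° Ω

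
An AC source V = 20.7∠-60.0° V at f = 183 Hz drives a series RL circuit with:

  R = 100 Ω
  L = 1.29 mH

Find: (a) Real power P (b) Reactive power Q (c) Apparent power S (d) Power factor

Step 1 — Angular frequency: ω = 2π·f = 2π·183 = 1150 rad/s.
Step 2 — Component impedances:
  R: Z = R = 100 Ω
  L: Z = jωL = j·1150·0.00129 = 0 + j1.483 Ω
Step 3 — Series combination: Z_total = R + L = 100 + j1.483 Ω = 100∠0.8° Ω.
Step 4 — Source phasor: V = 20.7∠-60.0° V = 10.35 - j17.93 V.
Step 5 — Current: I = V / Z = 0.1008 - j0.1808 A = 0.207∠-60.8° A.
Step 6 — Complex power: S = V·I* = 4.284 + j0.06354 VA.
Step 7 — Real power: P = Re(S) = 4.284 W.
Step 8 — Reactive power: Q = Im(S) = 0.06354 VAR.
Step 9 — Apparent power: |S| = 4.284 VA.
Step 10 — Power factor: PF = P/|S| = 0.9999 (lagging).

(a) P = 4.284 W  (b) Q = 0.06354 VAR  (c) S = 4.284 VA  (d) PF = 0.9999 (lagging)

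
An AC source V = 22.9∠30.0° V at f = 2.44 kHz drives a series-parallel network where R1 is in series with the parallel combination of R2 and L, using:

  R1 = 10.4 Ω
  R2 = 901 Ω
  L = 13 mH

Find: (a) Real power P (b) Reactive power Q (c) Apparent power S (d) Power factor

Step 1 — Angular frequency: ω = 2π·f = 2π·2440 = 1.533e+04 rad/s.
Step 2 — Component impedances:
  R1: Z = R = 10.4 Ω
  R2: Z = R = 901 Ω
  L: Z = jωL = j·1.533e+04·0.013 = 0 + j199.3 Ω
Step 3 — Parallel branch: R2 || L = 1/(1/R2 + 1/L) = 42.03 + j190 Ω.
Step 4 — Series with R1: Z_total = R1 + (R2 || L) = 52.43 + j190 Ω = 197.1∠74.6° Ω.
Step 5 — Source phasor: V = 22.9∠30.0° V = 19.83 + j11.45 V.
Step 6 — Current: I = V / Z = 0.08276 - j0.08154 A = 0.1162∠-44.6° A.
Step 7 — Complex power: S = V·I* = 0.7077 + j2.565 VA.
Step 8 — Real power: P = Re(S) = 0.7077 W.
Step 9 — Reactive power: Q = Im(S) = 2.565 VAR.
Step 10 — Apparent power: |S| = 2.661 VA.
Step 11 — Power factor: PF = P/|S| = 0.266 (lagging).

(a) P = 0.7077 W  (b) Q = 2.565 VAR  (c) S = 2.661 VA  (d) PF = 0.266 (lagging)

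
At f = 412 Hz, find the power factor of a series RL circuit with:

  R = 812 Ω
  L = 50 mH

Step 1 — Angular frequency: ω = 2π·f = 2π·412 = 2589 rad/s.
Step 2 — Component impedances:
  R: Z = R = 812 Ω
  L: Z = jωL = j·2589·0.05 = 0 + j129.4 Ω
Step 3 — Series combination: Z_total = R + L = 812 + j129.4 Ω = 822.3∠9.1° Ω.
Step 4 — Power factor: PF = cos(φ) = Re(Z)/|Z| = 812/822.3 = 0.9875.
Step 5 — Type: Im(Z) = 129.4 ⇒ lagging (phase φ = 9.1°).

PF = 0.9875 (lagging, φ = 9.1°)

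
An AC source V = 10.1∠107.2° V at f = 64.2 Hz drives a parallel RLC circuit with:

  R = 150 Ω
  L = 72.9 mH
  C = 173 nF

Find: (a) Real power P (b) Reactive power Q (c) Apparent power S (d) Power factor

Step 1 — Angular frequency: ω = 2π·f = 2π·64.2 = 403.4 rad/s.
Step 2 — Component impedances:
  R: Z = R = 150 Ω
  L: Z = jωL = j·403.4·0.0729 = 0 + j29.41 Ω
  C: Z = 1/(jωC) = -j/(ω·C) = 0 - j1.433e+04 Ω
Step 3 — Parallel combination: 1/Z_total = 1/R + 1/L + 1/C; Z_total = 5.574 + j28.37 Ω = 28.91∠78.9° Ω.
Step 4 — Source phasor: V = 10.1∠107.2° V = -2.987 + j9.648 V.
Step 5 — Current: I = V / Z = 0.3075 + j0.1657 A = 0.3493∠28.3° A.
Step 6 — Complex power: S = V·I* = 0.6801 + j3.462 VA.
Step 7 — Real power: P = Re(S) = 0.6801 W.
Step 8 — Reactive power: Q = Im(S) = 3.462 VAR.
Step 9 — Apparent power: |S| = 3.528 VA.
Step 10 — Power factor: PF = P/|S| = 0.1928 (lagging).

(a) P = 0.6801 W  (b) Q = 3.462 VAR  (c) S = 3.528 VA  (d) PF = 0.1928 (lagging)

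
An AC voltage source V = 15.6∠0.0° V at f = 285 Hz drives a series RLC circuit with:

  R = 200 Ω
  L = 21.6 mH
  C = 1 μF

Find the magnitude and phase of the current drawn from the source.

Step 1 — Angular frequency: ω = 2π·f = 2π·285 = 1791 rad/s.
Step 2 — Component impedances:
  R: Z = R = 200 Ω
  L: Z = jωL = j·1791·0.0216 = 0 + j38.68 Ω
  C: Z = 1/(jωC) = -j/(ω·C) = 0 - j558.4 Ω
Step 3 — Series combination: Z_total = R + L + C = 200 - j519.8 Ω = 556.9∠-69.0° Ω.
Step 4 — Source phasor: V = 15.6∠0.0° V = 15.6 V.
Step 5 — Ohm's law: I = V / Z_total = (15.6) / (200 - j519.8) = 0.01006 + j0.02614 A.
Step 6 — Convert to polar: |I| = 0.02801 A, ∠I = 69.0°.

I = 0.02801∠69.0° A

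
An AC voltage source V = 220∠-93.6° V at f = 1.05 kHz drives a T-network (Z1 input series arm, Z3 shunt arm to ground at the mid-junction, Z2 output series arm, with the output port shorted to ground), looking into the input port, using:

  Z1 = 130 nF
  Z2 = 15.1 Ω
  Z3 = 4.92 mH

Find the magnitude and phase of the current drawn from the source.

Step 1 — Angular frequency: ω = 2π·f = 2π·1050 = 6597 rad/s.
Step 2 — Component impedances:
  Z1: Z = 1/(jωC) = -j/(ω·C) = 0 - j1166 Ω
  Z2: Z = R = 15.1 Ω
  Z3: Z = jωL = j·6597·0.00492 = 0 + j32.46 Ω
Step 3 — With the output port shorted to ground, the output series arm Z2 runs from the junction to ground; the shunt arm Z3 also runs from the junction to ground. They appear in parallel: Z3 || Z2 = 12.41 + j5.775 Ω.
Step 4 — Series with input arm Z1: Z_in = Z1 + (Z3 || Z2) = 12.41 - j1160 Ω = 1160∠-89.4° Ω.
Step 5 — Source phasor: V = 220∠-93.6° V = -13.81 - j219.6 V.
Step 6 — Ohm's law: I = V / Z_total = (-13.81 - j219.6) / (12.41 - j1160) = 0.1891 - j0.01393 A.
Step 7 — Convert to polar: |I| = 0.1896 A, ∠I = -4.2°.

I = 0.1896∠-4.2° A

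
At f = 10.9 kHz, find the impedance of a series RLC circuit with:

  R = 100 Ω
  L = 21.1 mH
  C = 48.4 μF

Step 1 — Angular frequency: ω = 2π·f = 2π·1.09e+04 = 6.849e+04 rad/s.
Step 2 — Component impedances:
  R: Z = R = 100 Ω
  L: Z = jωL = j·6.849e+04·0.0211 = 0 + j1445 Ω
  C: Z = 1/(jωC) = -j/(ω·C) = 0 - j0.3017 Ω
Step 3 — Series combination: Z_total = R + L + C = 100 + j1445 Ω = 1448∠86.0° Ω.

Z = 100 + j1445 Ω = 1448∠86.0° Ω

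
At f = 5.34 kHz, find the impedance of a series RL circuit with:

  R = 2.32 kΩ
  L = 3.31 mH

Step 1 — Angular frequency: ω = 2π·f = 2π·5340 = 3.355e+04 rad/s.
Step 2 — Component impedances:
  R: Z = R = 2320 Ω
  L: Z = jωL = j·3.355e+04·0.00331 = 0 + j111.1 Ω
Step 3 — Series combination: Z_total = R + L = 2320 + j111.1 Ω = 2323∠2.7° Ω.

Z = 2320 + j111.1 Ω = 2323∠2.7° Ω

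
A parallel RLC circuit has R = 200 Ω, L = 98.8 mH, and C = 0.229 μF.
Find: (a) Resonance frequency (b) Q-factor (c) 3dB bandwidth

Step 1 — Resonance: ω₀ = 1/√(LC) = 1/√(0.0988·2.29e-07) = 6648 rad/s.
Step 2 — f₀ = ω₀/(2π) = 1058 Hz.
Step 3 — Parallel Q: Q = R/(ω₀L) = 200/(6648·0.0988) = 0.3045.
Step 4 — Bandwidth: Δω = ω₀/Q = 2.183e+04 rad/s; BW = Δω/(2π) = 3475 Hz.

(a) f₀ = 1058 Hz  (b) Q = 0.3045  (c) BW = 3475 Hz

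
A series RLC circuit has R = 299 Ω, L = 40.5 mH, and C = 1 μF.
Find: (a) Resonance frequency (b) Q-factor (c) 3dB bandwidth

Step 1 — Resonance condition Im(Z)=0 gives ω₀ = 1/√(LC).
Step 2 — ω₀ = 1/√(0.0405·1e-06) = 4969 rad/s.
Step 3 — f₀ = ω₀/(2π) = 790.8 Hz.
Step 4 — Series Q: Q = ω₀L/R = 4969·0.0405/299 = 0.6731.
Step 5 — 3dB bandwidth: Δω = ω₀/Q = 7383 rad/s; BW = Δω/(2π) = 1175 Hz.

(a) f₀ = 790.8 Hz  (b) Q = 0.6731  (c) BW = 1175 Hz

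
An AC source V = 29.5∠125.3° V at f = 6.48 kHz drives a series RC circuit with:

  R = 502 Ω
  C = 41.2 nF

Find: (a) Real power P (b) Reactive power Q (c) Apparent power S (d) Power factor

Step 1 — Angular frequency: ω = 2π·f = 2π·6480 = 4.072e+04 rad/s.
Step 2 — Component impedances:
  R: Z = R = 502 Ω
  C: Z = 1/(jωC) = -j/(ω·C) = 0 - j596.1 Ω
Step 3 — Series combination: Z_total = R + C = 502 - j596.1 Ω = 779.3∠-49.9° Ω.
Step 4 — Source phasor: V = 29.5∠125.3° V = -17.05 + j24.08 V.
Step 5 — Current: I = V / Z = -0.03772 + j0.003168 A = 0.03785∠175.2° A.
Step 6 — Complex power: S = V·I* = 0.7193 - j0.8541 VA.
Step 7 — Real power: P = Re(S) = 0.7193 W.
Step 8 — Reactive power: Q = Im(S) = -0.8541 VAR.
Step 9 — Apparent power: |S| = 1.117 VA.
Step 10 — Power factor: PF = P/|S| = 0.6441 (leading).

(a) P = 0.7193 W  (b) Q = -0.8541 VAR  (c) S = 1.117 VA  (d) PF = 0.6441 (leading)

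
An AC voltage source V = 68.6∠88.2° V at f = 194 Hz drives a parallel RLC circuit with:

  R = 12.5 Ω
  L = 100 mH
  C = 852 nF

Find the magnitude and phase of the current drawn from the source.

Step 1 — Angular frequency: ω = 2π·f = 2π·194 = 1219 rad/s.
Step 2 — Component impedances:
  R: Z = R = 12.5 Ω
  L: Z = jωL = j·1219·0.1 = 0 + j121.9 Ω
  C: Z = 1/(jωC) = -j/(ω·C) = 0 - j962.9 Ω
Step 3 — Parallel combination: 1/Z_total = 1/R + 1/L + 1/C; Z_total = 12.4 + j1.111 Ω = 12.45∠5.1° Ω.
Step 4 — Source phasor: V = 68.6∠88.2° V = 2.155 + j68.57 V.
Step 5 — Ohm's law: I = V / Z_total = (2.155 + j68.57) / (12.4 + j1.111) = 0.6637 + j5.47 A.
Step 6 — Convert to polar: |I| = 5.51 A, ∠I = 83.1°.

I = 5.51∠83.1° A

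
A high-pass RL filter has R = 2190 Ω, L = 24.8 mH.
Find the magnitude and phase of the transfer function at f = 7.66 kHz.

Step 1 — Angular frequency: ω = 2π·7660 = 4.813e+04 rad/s.
Step 2 — Transfer function: H(jω) = jωL/(R + jωL).
Step 3 — Numerator jωL = j·1194; denominator R + jωL = 2190 + j1194.
Step 4 — H = 0.229 + j0.4202.
Step 5 — Magnitude: |H| = 0.4786 (-6.4 dB); phase: φ = 61.4°.

|H| = 0.4786 (-6.4 dB), φ = 61.4°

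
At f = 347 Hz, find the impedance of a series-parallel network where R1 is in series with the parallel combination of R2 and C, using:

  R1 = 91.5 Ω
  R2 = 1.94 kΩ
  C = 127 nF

Step 1 — Angular frequency: ω = 2π·f = 2π·347 = 2180 rad/s.
Step 2 — Component impedances:
  R1: Z = R = 91.5 Ω
  R2: Z = R = 1940 Ω
  C: Z = 1/(jωC) = -j/(ω·C) = 0 - j3611 Ω
Step 3 — Parallel branch: R2 || C = 1/(1/R2 + 1/C) = 1506 - j808.7 Ω.
Step 4 — Series with R1: Z_total = R1 + (R2 || C) = 1597 - j808.7 Ω = 1790∠-26.9° Ω.

Z = 1597 - j808.7 Ω = 1790∠-26.9° Ω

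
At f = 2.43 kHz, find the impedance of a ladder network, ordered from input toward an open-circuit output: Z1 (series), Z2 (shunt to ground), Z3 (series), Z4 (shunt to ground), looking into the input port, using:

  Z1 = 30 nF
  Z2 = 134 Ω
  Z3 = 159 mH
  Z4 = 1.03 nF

Step 1 — Angular frequency: ω = 2π·f = 2π·2430 = 1.527e+04 rad/s.
Step 2 — Component impedances:
  Z1: Z = 1/(jωC) = -j/(ω·C) = 0 - j2183 Ω
  Z2: Z = R = 134 Ω
  Z3: Z = jωL = j·1.527e+04·0.159 = 0 + j2428 Ω
  Z4: Z = 1/(jωC) = -j/(ω·C) = 0 - j6.359e+04 Ω
Step 3 — Ladder network (open output): work backward from the far end, alternating series and parallel combinations. Z_in = 134 - j2183 Ω = 2188∠-86.5° Ω.

Z = 134 - j2183 Ω = 2188∠-86.5° Ω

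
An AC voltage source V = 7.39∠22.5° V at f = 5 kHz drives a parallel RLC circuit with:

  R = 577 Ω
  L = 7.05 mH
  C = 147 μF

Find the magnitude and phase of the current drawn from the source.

Step 1 — Angular frequency: ω = 2π·f = 2π·5000 = 3.142e+04 rad/s.
Step 2 — Component impedances:
  R: Z = R = 577 Ω
  L: Z = jωL = j·3.142e+04·0.00705 = 0 + j221.5 Ω
  C: Z = 1/(jωC) = -j/(ω·C) = 0 - j0.2165 Ω
Step 3 — Parallel combination: 1/Z_total = 1/R + 1/L + 1/C; Z_total = 8.142e-05 - j0.2167 Ω = 0.2167∠-90.0° Ω.
Step 4 — Source phasor: V = 7.39∠22.5° V = 6.827 + j2.828 V.
Step 5 — Ohm's law: I = V / Z_total = (6.827 + j2.828) / (8.142e-05 - j0.2167) = -13.04 + j31.5 A.
Step 6 — Convert to polar: |I| = 34.09 A, ∠I = 112.5°.

I = 34.09∠112.5° A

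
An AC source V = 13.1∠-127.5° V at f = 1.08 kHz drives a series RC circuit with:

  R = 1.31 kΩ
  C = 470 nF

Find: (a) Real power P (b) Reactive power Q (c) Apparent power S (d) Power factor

Step 1 — Angular frequency: ω = 2π·f = 2π·1080 = 6786 rad/s.
Step 2 — Component impedances:
  R: Z = R = 1310 Ω
  C: Z = 1/(jωC) = -j/(ω·C) = 0 - j313.5 Ω
Step 3 — Series combination: Z_total = R + C = 1310 - j313.5 Ω = 1347∠-13.5° Ω.
Step 4 — Source phasor: V = 13.1∠-127.5° V = -7.975 - j10.39 V.
Step 5 — Current: I = V / Z = -0.003962 - j0.008882 A = 0.009725∠-114.0° A.
Step 6 — Complex power: S = V·I* = 0.1239 - j0.02966 VA.
Step 7 — Real power: P = Re(S) = 0.1239 W.
Step 8 — Reactive power: Q = Im(S) = -0.02966 VAR.
Step 9 — Apparent power: |S| = 0.1274 VA.
Step 10 — Power factor: PF = P/|S| = 0.9725 (leading).

(a) P = 0.1239 W  (b) Q = -0.02966 VAR  (c) S = 0.1274 VA  (d) PF = 0.9725 (leading)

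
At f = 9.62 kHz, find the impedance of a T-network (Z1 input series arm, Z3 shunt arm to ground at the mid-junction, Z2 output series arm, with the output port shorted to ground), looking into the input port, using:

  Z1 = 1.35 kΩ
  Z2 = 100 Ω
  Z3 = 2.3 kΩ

Step 1 — Angular frequency: ω = 2π·f = 2π·9620 = 6.044e+04 rad/s.
Step 2 — Component impedances:
  Z1: Z = R = 1350 Ω
  Z2: Z = R = 100 Ω
  Z3: Z = R = 2300 Ω
Step 3 — With the output port shorted to ground, the output series arm Z2 runs from the junction to ground; the shunt arm Z3 also runs from the junction to ground. They appear in parallel: Z3 || Z2 = 95.83 Ω.
Step 4 — Series with input arm Z1: Z_in = Z1 + (Z3 || Z2) = 1446 Ω = 1446∠0.0° Ω.

Z = 1446 Ω = 1446∠0.0° Ω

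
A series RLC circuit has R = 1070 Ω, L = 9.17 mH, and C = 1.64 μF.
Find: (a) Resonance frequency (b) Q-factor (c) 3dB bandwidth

Step 1 — Resonance: ω₀ = 1/√(LC) = 1/√(0.00917·1.64e-06) = 8154 rad/s.
Step 2 — f₀ = ω₀/(2π) = 1298 Hz.
Step 3 — Series Q: Q = ω₀L/R = 8154·0.00917/1070 = 0.06988.
Step 4 — Bandwidth: Δω = ω₀/Q = 1.167e+05 rad/s; BW = Δω/(2π) = 1.857e+04 Hz.

(a) f₀ = 1298 Hz  (b) Q = 0.06988  (c) BW = 1.857e+04 Hz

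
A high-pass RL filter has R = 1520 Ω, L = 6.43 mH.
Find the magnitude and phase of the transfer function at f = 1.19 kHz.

Step 1 — Angular frequency: ω = 2π·1190 = 7477 rad/s.
Step 2 — Transfer function: H(jω) = jωL/(R + jωL).
Step 3 — Numerator jωL = j·48.08; denominator R + jωL = 1520 + j48.08.
Step 4 — H = 0.0009994 + j0.0316.
Step 5 — Magnitude: |H| = 0.03161 (-30.0 dB); phase: φ = 88.2°.

|H| = 0.03161 (-30.0 dB), φ = 88.2°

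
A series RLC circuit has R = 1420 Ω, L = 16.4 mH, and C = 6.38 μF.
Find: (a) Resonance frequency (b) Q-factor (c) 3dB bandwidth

Step 1 — Resonance: ω₀ = 1/√(LC) = 1/√(0.0164·6.38e-06) = 3091 rad/s.
Step 2 — f₀ = ω₀/(2π) = 492 Hz.
Step 3 — Series Q: Q = ω₀L/R = 3091·0.0164/1420 = 0.0357.
Step 4 — Bandwidth: Δω = ω₀/Q = 8.659e+04 rad/s; BW = Δω/(2π) = 1.378e+04 Hz.

(a) f₀ = 492 Hz  (b) Q = 0.0357  (c) BW = 1.378e+04 Hz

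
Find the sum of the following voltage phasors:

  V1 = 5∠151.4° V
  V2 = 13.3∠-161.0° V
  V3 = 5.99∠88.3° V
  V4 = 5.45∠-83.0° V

Step 1 — Convert each phasor to rectangular form:
  V1 = 5·(cos(151.4°) + j·sin(151.4°)) = -4.39 + j2.393 V
  V2 = 13.3·(cos(-161.0°) + j·sin(-161.0°)) = -12.58 - j4.33 V
  V3 = 5.99·(cos(88.3°) + j·sin(88.3°)) = 0.1777 + j5.987 V
  V4 = 5.45·(cos(-83.0°) + j·sin(-83.0°)) = 0.6642 - j5.409 V
Step 2 — Sum components: V_total = -16.12 - j1.359 V.
Step 3 — Convert to polar: |V_total| = 16.18 V, ∠V_total = -175.2°.

V_total = 16.18∠-175.2° V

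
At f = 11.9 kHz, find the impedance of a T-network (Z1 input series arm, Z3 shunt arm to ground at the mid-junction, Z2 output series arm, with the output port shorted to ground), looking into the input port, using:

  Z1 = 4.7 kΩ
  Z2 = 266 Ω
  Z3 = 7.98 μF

Step 1 — Angular frequency: ω = 2π·f = 2π·1.19e+04 = 7.477e+04 rad/s.
Step 2 — Component impedances:
  Z1: Z = R = 4700 Ω
  Z2: Z = R = 266 Ω
  Z3: Z = 1/(jωC) = -j/(ω·C) = 0 - j1.676 Ω
Step 3 — With the output port shorted to ground, the output series arm Z2 runs from the junction to ground; the shunt arm Z3 also runs from the junction to ground. They appear in parallel: Z3 || Z2 = 0.01056 - j1.676 Ω.
Step 4 — Series with input arm Z1: Z_in = Z1 + (Z3 || Z2) = 4700 - j1.676 Ω = 4700∠-0.0° Ω.

Z = 4700 - j1.676 Ω = 4700∠-0.0° Ω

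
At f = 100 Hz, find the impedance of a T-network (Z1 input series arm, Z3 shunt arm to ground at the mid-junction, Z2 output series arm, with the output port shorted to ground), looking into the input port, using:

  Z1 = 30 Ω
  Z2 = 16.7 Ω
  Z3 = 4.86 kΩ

Step 1 — Angular frequency: ω = 2π·f = 2π·100 = 628.3 rad/s.
Step 2 — Component impedances:
  Z1: Z = R = 30 Ω
  Z2: Z = R = 16.7 Ω
  Z3: Z = R = 4860 Ω
Step 3 — With the output port shorted to ground, the output series arm Z2 runs from the junction to ground; the shunt arm Z3 also runs from the junction to ground. They appear in parallel: Z3 || Z2 = 16.64 Ω.
Step 4 — Series with input arm Z1: Z_in = Z1 + (Z3 || Z2) = 46.64 Ω = 46.64∠0.0° Ω.

Z = 46.64 Ω = 46.64∠0.0° Ω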